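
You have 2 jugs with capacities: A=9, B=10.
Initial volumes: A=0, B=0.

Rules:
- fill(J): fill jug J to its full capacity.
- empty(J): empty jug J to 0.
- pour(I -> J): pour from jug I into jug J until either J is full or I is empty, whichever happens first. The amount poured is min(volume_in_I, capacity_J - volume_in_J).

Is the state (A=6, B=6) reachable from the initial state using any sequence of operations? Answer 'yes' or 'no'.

Answer: no

Derivation:
BFS explored all 38 reachable states.
Reachable set includes: (0,0), (0,1), (0,2), (0,3), (0,4), (0,5), (0,6), (0,7), (0,8), (0,9), (0,10), (1,0) ...
Target (A=6, B=6) not in reachable set → no.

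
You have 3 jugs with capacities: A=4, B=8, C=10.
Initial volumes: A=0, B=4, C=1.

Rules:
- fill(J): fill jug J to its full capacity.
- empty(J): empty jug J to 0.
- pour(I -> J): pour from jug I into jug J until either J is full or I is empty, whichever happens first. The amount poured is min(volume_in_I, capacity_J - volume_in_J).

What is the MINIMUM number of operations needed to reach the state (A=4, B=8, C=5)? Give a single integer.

Answer: 3

Derivation:
BFS from (A=0, B=4, C=1). One shortest path:
  1. fill(A) -> (A=4 B=4 C=1)
  2. pour(B -> C) -> (A=4 B=0 C=5)
  3. fill(B) -> (A=4 B=8 C=5)
Reached target in 3 moves.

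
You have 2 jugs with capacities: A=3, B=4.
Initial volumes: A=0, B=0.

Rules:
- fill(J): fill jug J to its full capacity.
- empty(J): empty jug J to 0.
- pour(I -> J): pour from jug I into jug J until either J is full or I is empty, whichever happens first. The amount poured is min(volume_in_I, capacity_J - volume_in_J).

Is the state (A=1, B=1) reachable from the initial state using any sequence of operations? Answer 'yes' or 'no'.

BFS explored all 14 reachable states.
Reachable set includes: (0,0), (0,1), (0,2), (0,3), (0,4), (1,0), (1,4), (2,0), (2,4), (3,0), (3,1), (3,2) ...
Target (A=1, B=1) not in reachable set → no.

Answer: no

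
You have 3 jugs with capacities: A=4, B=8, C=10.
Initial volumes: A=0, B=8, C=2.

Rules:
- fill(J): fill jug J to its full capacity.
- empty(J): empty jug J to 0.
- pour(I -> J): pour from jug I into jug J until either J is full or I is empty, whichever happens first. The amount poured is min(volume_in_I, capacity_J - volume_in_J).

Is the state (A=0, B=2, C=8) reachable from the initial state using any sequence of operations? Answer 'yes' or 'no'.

Answer: yes

Derivation:
BFS from (A=0, B=8, C=2):
  1. pour(C -> A) -> (A=2 B=8 C=0)
  2. pour(B -> C) -> (A=2 B=0 C=8)
  3. pour(A -> B) -> (A=0 B=2 C=8)
Target reached → yes.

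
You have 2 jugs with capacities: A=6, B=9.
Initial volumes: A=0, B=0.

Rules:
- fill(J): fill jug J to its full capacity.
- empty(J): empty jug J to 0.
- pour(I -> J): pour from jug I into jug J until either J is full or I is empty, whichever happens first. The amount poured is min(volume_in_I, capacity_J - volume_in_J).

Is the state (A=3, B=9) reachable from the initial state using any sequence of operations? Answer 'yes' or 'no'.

BFS from (A=0, B=0):
  1. fill(A) -> (A=6 B=0)
  2. pour(A -> B) -> (A=0 B=6)
  3. fill(A) -> (A=6 B=6)
  4. pour(A -> B) -> (A=3 B=9)
Target reached → yes.

Answer: yes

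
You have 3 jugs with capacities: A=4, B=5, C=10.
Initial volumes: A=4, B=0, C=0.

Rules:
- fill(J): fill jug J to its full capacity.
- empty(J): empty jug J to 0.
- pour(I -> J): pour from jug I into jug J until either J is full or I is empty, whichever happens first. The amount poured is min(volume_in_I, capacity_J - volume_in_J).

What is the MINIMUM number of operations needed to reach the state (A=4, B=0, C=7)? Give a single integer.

Answer: 7

Derivation:
BFS from (A=4, B=0, C=0). One shortest path:
  1. empty(A) -> (A=0 B=0 C=0)
  2. fill(B) -> (A=0 B=5 C=0)
  3. fill(C) -> (A=0 B=5 C=10)
  4. pour(B -> A) -> (A=4 B=1 C=10)
  5. empty(A) -> (A=0 B=1 C=10)
  6. pour(B -> A) -> (A=1 B=0 C=10)
  7. pour(C -> A) -> (A=4 B=0 C=7)
Reached target in 7 moves.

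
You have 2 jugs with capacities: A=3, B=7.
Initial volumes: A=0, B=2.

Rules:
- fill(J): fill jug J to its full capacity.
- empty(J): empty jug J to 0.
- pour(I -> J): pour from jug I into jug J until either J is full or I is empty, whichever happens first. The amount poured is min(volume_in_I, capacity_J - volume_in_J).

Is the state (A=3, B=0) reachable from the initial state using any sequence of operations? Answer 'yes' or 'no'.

BFS from (A=0, B=2):
  1. fill(A) -> (A=3 B=2)
  2. empty(B) -> (A=3 B=0)
Target reached → yes.

Answer: yes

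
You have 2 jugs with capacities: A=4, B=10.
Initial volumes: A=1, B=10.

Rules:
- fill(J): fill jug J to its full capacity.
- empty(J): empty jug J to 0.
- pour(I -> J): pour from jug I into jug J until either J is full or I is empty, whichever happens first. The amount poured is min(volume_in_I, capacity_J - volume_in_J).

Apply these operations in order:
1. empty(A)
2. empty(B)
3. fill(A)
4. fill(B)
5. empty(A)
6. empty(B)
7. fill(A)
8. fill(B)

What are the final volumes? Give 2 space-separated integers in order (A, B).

Answer: 4 10

Derivation:
Step 1: empty(A) -> (A=0 B=10)
Step 2: empty(B) -> (A=0 B=0)
Step 3: fill(A) -> (A=4 B=0)
Step 4: fill(B) -> (A=4 B=10)
Step 5: empty(A) -> (A=0 B=10)
Step 6: empty(B) -> (A=0 B=0)
Step 7: fill(A) -> (A=4 B=0)
Step 8: fill(B) -> (A=4 B=10)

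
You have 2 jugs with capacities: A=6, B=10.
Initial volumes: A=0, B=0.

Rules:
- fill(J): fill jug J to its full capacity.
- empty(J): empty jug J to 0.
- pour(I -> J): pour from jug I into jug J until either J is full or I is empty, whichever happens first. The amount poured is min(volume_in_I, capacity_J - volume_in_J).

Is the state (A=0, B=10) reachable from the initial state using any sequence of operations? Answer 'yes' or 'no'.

BFS from (A=0, B=0):
  1. fill(B) -> (A=0 B=10)
Target reached → yes.

Answer: yes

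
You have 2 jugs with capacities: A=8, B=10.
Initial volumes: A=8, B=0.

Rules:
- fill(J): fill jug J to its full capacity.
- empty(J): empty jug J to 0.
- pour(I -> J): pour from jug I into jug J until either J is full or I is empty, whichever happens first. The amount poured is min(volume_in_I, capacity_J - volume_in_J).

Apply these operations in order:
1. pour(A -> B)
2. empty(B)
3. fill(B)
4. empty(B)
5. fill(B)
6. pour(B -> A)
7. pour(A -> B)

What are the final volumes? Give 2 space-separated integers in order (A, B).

Step 1: pour(A -> B) -> (A=0 B=8)
Step 2: empty(B) -> (A=0 B=0)
Step 3: fill(B) -> (A=0 B=10)
Step 4: empty(B) -> (A=0 B=0)
Step 5: fill(B) -> (A=0 B=10)
Step 6: pour(B -> A) -> (A=8 B=2)
Step 7: pour(A -> B) -> (A=0 B=10)

Answer: 0 10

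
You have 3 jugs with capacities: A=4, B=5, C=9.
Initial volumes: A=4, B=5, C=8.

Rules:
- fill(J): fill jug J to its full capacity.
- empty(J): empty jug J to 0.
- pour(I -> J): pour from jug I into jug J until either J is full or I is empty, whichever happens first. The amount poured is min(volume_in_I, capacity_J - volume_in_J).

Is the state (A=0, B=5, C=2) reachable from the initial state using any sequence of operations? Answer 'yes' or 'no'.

Answer: yes

Derivation:
BFS from (A=4, B=5, C=8):
  1. empty(B) -> (A=4 B=0 C=8)
  2. pour(A -> B) -> (A=0 B=4 C=8)
  3. pour(C -> B) -> (A=0 B=5 C=7)
  4. empty(B) -> (A=0 B=0 C=7)
  5. pour(C -> B) -> (A=0 B=5 C=2)
Target reached → yes.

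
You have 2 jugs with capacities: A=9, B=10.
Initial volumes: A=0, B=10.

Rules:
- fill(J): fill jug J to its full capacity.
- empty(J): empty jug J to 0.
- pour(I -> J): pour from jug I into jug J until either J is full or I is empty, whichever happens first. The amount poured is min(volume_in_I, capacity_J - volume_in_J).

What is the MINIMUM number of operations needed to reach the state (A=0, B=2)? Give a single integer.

BFS from (A=0, B=10). One shortest path:
  1. pour(B -> A) -> (A=9 B=1)
  2. empty(A) -> (A=0 B=1)
  3. pour(B -> A) -> (A=1 B=0)
  4. fill(B) -> (A=1 B=10)
  5. pour(B -> A) -> (A=9 B=2)
  6. empty(A) -> (A=0 B=2)
Reached target in 6 moves.

Answer: 6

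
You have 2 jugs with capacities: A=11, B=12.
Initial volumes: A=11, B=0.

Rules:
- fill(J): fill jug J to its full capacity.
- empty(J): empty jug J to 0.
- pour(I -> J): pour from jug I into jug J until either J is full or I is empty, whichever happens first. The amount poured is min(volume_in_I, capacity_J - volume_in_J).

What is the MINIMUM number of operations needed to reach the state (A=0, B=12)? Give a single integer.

BFS from (A=11, B=0). One shortest path:
  1. empty(A) -> (A=0 B=0)
  2. fill(B) -> (A=0 B=12)
Reached target in 2 moves.

Answer: 2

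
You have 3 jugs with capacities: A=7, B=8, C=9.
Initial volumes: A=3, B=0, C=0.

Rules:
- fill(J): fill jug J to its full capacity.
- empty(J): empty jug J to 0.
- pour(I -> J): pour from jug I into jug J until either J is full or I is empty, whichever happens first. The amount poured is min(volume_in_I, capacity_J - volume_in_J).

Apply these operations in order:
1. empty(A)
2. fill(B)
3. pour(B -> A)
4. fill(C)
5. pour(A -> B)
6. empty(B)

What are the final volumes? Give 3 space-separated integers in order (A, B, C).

Step 1: empty(A) -> (A=0 B=0 C=0)
Step 2: fill(B) -> (A=0 B=8 C=0)
Step 3: pour(B -> A) -> (A=7 B=1 C=0)
Step 4: fill(C) -> (A=7 B=1 C=9)
Step 5: pour(A -> B) -> (A=0 B=8 C=9)
Step 6: empty(B) -> (A=0 B=0 C=9)

Answer: 0 0 9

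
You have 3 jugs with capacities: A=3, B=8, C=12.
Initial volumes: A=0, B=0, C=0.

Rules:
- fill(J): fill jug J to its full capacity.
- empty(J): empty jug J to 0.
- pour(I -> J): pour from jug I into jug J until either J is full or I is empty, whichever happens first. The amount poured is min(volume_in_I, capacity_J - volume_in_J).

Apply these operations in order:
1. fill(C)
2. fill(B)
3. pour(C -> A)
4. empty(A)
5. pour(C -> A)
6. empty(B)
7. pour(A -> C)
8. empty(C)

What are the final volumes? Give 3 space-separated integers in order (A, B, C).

Answer: 0 0 0

Derivation:
Step 1: fill(C) -> (A=0 B=0 C=12)
Step 2: fill(B) -> (A=0 B=8 C=12)
Step 3: pour(C -> A) -> (A=3 B=8 C=9)
Step 4: empty(A) -> (A=0 B=8 C=9)
Step 5: pour(C -> A) -> (A=3 B=8 C=6)
Step 6: empty(B) -> (A=3 B=0 C=6)
Step 7: pour(A -> C) -> (A=0 B=0 C=9)
Step 8: empty(C) -> (A=0 B=0 C=0)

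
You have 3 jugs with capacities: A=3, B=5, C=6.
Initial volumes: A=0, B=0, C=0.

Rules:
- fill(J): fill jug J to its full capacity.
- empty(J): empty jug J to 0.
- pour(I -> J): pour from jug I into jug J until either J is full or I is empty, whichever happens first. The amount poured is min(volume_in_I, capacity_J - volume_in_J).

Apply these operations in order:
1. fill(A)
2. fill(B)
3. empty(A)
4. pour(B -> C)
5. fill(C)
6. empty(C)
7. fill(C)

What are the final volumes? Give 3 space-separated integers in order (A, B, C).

Step 1: fill(A) -> (A=3 B=0 C=0)
Step 2: fill(B) -> (A=3 B=5 C=0)
Step 3: empty(A) -> (A=0 B=5 C=0)
Step 4: pour(B -> C) -> (A=0 B=0 C=5)
Step 5: fill(C) -> (A=0 B=0 C=6)
Step 6: empty(C) -> (A=0 B=0 C=0)
Step 7: fill(C) -> (A=0 B=0 C=6)

Answer: 0 0 6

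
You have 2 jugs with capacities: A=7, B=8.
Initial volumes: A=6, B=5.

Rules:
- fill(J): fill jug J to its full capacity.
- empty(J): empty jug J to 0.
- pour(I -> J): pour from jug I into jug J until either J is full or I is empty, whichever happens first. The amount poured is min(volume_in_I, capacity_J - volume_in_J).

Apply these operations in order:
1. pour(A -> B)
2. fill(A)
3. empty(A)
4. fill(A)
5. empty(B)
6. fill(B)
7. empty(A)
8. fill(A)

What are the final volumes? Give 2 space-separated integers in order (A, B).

Step 1: pour(A -> B) -> (A=3 B=8)
Step 2: fill(A) -> (A=7 B=8)
Step 3: empty(A) -> (A=0 B=8)
Step 4: fill(A) -> (A=7 B=8)
Step 5: empty(B) -> (A=7 B=0)
Step 6: fill(B) -> (A=7 B=8)
Step 7: empty(A) -> (A=0 B=8)
Step 8: fill(A) -> (A=7 B=8)

Answer: 7 8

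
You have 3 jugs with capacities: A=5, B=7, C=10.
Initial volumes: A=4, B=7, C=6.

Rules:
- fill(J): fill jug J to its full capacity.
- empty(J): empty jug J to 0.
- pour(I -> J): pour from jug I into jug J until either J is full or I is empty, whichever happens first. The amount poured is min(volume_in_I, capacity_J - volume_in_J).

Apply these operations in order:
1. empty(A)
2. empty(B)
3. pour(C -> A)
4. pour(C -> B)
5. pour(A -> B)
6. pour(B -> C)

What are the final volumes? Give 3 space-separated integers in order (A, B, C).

Answer: 0 0 6

Derivation:
Step 1: empty(A) -> (A=0 B=7 C=6)
Step 2: empty(B) -> (A=0 B=0 C=6)
Step 3: pour(C -> A) -> (A=5 B=0 C=1)
Step 4: pour(C -> B) -> (A=5 B=1 C=0)
Step 5: pour(A -> B) -> (A=0 B=6 C=0)
Step 6: pour(B -> C) -> (A=0 B=0 C=6)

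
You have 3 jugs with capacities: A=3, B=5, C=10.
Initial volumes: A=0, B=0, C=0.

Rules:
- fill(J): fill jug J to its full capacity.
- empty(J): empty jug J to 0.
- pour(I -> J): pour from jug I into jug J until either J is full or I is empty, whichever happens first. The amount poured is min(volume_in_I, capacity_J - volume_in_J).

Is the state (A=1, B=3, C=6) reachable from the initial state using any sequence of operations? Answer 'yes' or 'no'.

Answer: no

Derivation:
BFS explored all 192 reachable states.
Reachable set includes: (0,0,0), (0,0,1), (0,0,2), (0,0,3), (0,0,4), (0,0,5), (0,0,6), (0,0,7), (0,0,8), (0,0,9), (0,0,10), (0,1,0) ...
Target (A=1, B=3, C=6) not in reachable set → no.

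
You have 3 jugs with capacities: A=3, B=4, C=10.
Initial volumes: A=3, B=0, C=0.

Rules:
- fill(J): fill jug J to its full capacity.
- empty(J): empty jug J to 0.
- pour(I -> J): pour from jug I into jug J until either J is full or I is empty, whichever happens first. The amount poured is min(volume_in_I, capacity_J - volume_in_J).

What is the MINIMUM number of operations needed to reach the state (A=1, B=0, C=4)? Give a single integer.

Answer: 7

Derivation:
BFS from (A=3, B=0, C=0). One shortest path:
  1. empty(A) -> (A=0 B=0 C=0)
  2. fill(B) -> (A=0 B=4 C=0)
  3. pour(B -> A) -> (A=3 B=1 C=0)
  4. empty(A) -> (A=0 B=1 C=0)
  5. pour(B -> A) -> (A=1 B=0 C=0)
  6. fill(B) -> (A=1 B=4 C=0)
  7. pour(B -> C) -> (A=1 B=0 C=4)
Reached target in 7 moves.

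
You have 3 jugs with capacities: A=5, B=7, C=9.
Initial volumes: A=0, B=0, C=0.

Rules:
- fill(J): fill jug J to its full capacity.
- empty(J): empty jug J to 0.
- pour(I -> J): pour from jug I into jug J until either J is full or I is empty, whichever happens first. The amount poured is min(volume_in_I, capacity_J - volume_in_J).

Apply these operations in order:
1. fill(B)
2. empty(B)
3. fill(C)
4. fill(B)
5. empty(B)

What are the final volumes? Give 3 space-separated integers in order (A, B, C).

Answer: 0 0 9

Derivation:
Step 1: fill(B) -> (A=0 B=7 C=0)
Step 2: empty(B) -> (A=0 B=0 C=0)
Step 3: fill(C) -> (A=0 B=0 C=9)
Step 4: fill(B) -> (A=0 B=7 C=9)
Step 5: empty(B) -> (A=0 B=0 C=9)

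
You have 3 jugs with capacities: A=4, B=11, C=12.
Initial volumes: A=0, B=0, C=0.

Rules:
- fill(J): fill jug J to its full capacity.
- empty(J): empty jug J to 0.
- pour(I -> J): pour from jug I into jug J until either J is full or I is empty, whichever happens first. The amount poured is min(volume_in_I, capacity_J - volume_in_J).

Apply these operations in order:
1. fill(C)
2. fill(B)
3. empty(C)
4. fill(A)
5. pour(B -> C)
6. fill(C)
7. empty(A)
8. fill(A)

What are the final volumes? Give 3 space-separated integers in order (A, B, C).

Answer: 4 0 12

Derivation:
Step 1: fill(C) -> (A=0 B=0 C=12)
Step 2: fill(B) -> (A=0 B=11 C=12)
Step 3: empty(C) -> (A=0 B=11 C=0)
Step 4: fill(A) -> (A=4 B=11 C=0)
Step 5: pour(B -> C) -> (A=4 B=0 C=11)
Step 6: fill(C) -> (A=4 B=0 C=12)
Step 7: empty(A) -> (A=0 B=0 C=12)
Step 8: fill(A) -> (A=4 B=0 C=12)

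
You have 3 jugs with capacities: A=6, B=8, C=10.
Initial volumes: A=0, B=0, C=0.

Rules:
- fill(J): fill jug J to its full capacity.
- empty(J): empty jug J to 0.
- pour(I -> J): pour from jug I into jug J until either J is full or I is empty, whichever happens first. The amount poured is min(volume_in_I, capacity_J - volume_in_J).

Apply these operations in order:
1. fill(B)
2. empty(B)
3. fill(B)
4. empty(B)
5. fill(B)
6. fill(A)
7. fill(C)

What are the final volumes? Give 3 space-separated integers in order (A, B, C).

Step 1: fill(B) -> (A=0 B=8 C=0)
Step 2: empty(B) -> (A=0 B=0 C=0)
Step 3: fill(B) -> (A=0 B=8 C=0)
Step 4: empty(B) -> (A=0 B=0 C=0)
Step 5: fill(B) -> (A=0 B=8 C=0)
Step 6: fill(A) -> (A=6 B=8 C=0)
Step 7: fill(C) -> (A=6 B=8 C=10)

Answer: 6 8 10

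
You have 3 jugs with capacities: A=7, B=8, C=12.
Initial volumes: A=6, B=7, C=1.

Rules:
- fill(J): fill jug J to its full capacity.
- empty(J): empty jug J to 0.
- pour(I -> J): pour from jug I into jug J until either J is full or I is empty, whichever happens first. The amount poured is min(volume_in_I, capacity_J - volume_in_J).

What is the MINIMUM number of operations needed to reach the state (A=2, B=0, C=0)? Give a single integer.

BFS from (A=6, B=7, C=1). One shortest path:
  1. pour(B -> C) -> (A=6 B=0 C=8)
  2. pour(A -> C) -> (A=2 B=0 C=12)
  3. empty(C) -> (A=2 B=0 C=0)
Reached target in 3 moves.

Answer: 3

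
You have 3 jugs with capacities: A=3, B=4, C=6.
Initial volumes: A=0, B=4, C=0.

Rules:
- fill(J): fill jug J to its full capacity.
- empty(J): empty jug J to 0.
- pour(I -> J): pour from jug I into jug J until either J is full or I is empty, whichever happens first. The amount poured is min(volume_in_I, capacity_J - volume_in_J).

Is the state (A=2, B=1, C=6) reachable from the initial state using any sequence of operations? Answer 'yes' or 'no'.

Answer: yes

Derivation:
BFS from (A=0, B=4, C=0):
  1. fill(A) -> (A=3 B=4 C=0)
  2. empty(B) -> (A=3 B=0 C=0)
  3. fill(C) -> (A=3 B=0 C=6)
  4. pour(A -> B) -> (A=0 B=3 C=6)
  5. pour(C -> A) -> (A=3 B=3 C=3)
  6. pour(A -> B) -> (A=2 B=4 C=3)
  7. pour(B -> C) -> (A=2 B=1 C=6)
Target reached → yes.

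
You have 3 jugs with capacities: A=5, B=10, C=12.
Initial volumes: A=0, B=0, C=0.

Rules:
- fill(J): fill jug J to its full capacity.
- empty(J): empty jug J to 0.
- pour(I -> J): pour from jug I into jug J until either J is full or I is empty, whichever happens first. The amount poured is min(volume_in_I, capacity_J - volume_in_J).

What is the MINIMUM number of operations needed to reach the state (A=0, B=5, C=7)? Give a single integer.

Answer: 3

Derivation:
BFS from (A=0, B=0, C=0). One shortest path:
  1. fill(C) -> (A=0 B=0 C=12)
  2. pour(C -> A) -> (A=5 B=0 C=7)
  3. pour(A -> B) -> (A=0 B=5 C=7)
Reached target in 3 moves.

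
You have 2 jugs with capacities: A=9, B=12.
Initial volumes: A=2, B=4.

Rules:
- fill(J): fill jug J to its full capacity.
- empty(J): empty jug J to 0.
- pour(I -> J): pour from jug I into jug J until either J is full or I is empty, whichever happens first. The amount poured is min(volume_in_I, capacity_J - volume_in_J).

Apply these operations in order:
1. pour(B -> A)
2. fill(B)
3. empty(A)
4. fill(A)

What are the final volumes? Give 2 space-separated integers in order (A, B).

Answer: 9 12

Derivation:
Step 1: pour(B -> A) -> (A=6 B=0)
Step 2: fill(B) -> (A=6 B=12)
Step 3: empty(A) -> (A=0 B=12)
Step 4: fill(A) -> (A=9 B=12)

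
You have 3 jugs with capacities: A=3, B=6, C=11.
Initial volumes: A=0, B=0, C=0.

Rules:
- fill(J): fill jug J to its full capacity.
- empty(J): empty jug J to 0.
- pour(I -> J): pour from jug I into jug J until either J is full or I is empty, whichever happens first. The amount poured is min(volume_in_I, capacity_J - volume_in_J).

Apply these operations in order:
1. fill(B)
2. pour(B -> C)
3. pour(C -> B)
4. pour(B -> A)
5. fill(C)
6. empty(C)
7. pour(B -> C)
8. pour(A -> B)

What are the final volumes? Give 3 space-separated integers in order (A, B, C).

Step 1: fill(B) -> (A=0 B=6 C=0)
Step 2: pour(B -> C) -> (A=0 B=0 C=6)
Step 3: pour(C -> B) -> (A=0 B=6 C=0)
Step 4: pour(B -> A) -> (A=3 B=3 C=0)
Step 5: fill(C) -> (A=3 B=3 C=11)
Step 6: empty(C) -> (A=3 B=3 C=0)
Step 7: pour(B -> C) -> (A=3 B=0 C=3)
Step 8: pour(A -> B) -> (A=0 B=3 C=3)

Answer: 0 3 3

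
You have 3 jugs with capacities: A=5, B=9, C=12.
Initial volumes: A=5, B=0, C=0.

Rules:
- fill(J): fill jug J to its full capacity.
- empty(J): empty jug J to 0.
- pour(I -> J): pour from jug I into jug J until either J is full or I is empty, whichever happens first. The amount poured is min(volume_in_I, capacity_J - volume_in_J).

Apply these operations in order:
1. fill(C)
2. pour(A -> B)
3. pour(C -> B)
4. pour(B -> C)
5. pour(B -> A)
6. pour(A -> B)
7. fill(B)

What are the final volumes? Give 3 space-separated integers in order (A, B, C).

Step 1: fill(C) -> (A=5 B=0 C=12)
Step 2: pour(A -> B) -> (A=0 B=5 C=12)
Step 3: pour(C -> B) -> (A=0 B=9 C=8)
Step 4: pour(B -> C) -> (A=0 B=5 C=12)
Step 5: pour(B -> A) -> (A=5 B=0 C=12)
Step 6: pour(A -> B) -> (A=0 B=5 C=12)
Step 7: fill(B) -> (A=0 B=9 C=12)

Answer: 0 9 12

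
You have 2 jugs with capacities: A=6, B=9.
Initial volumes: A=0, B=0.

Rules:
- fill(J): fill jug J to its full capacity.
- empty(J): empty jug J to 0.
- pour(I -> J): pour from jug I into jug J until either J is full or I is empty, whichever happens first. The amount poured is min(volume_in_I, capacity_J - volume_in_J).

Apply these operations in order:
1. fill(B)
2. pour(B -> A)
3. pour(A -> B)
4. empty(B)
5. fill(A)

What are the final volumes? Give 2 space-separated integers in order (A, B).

Answer: 6 0

Derivation:
Step 1: fill(B) -> (A=0 B=9)
Step 2: pour(B -> A) -> (A=6 B=3)
Step 3: pour(A -> B) -> (A=0 B=9)
Step 4: empty(B) -> (A=0 B=0)
Step 5: fill(A) -> (A=6 B=0)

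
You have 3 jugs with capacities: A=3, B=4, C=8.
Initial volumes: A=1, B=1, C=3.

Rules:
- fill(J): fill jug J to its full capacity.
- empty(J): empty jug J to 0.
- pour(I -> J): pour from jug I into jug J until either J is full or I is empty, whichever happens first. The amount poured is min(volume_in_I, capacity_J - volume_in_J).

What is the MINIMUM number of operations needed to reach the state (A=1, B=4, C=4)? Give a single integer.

Answer: 2

Derivation:
BFS from (A=1, B=1, C=3). One shortest path:
  1. pour(B -> C) -> (A=1 B=0 C=4)
  2. fill(B) -> (A=1 B=4 C=4)
Reached target in 2 moves.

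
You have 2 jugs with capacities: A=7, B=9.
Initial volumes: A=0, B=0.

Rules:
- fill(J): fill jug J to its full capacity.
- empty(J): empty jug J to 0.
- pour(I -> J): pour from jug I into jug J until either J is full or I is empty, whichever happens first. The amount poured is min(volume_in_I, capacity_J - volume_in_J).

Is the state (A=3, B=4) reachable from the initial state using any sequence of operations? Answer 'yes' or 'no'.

BFS explored all 32 reachable states.
Reachable set includes: (0,0), (0,1), (0,2), (0,3), (0,4), (0,5), (0,6), (0,7), (0,8), (0,9), (1,0), (1,9) ...
Target (A=3, B=4) not in reachable set → no.

Answer: no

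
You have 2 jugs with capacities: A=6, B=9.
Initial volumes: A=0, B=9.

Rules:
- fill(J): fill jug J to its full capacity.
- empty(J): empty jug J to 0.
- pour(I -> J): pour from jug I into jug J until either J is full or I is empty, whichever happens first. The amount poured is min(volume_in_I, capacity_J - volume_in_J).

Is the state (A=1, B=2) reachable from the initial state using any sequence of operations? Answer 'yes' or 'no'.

BFS explored all 10 reachable states.
Reachable set includes: (0,0), (0,3), (0,6), (0,9), (3,0), (3,9), (6,0), (6,3), (6,6), (6,9)
Target (A=1, B=2) not in reachable set → no.

Answer: no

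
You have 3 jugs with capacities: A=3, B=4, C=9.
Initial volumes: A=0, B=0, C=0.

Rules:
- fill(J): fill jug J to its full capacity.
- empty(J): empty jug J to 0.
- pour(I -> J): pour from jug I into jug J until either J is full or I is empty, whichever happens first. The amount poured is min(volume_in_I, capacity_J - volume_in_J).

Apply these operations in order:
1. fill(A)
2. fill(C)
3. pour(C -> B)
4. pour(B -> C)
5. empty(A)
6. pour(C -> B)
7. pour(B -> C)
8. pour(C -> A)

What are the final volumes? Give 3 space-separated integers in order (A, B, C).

Answer: 3 0 6

Derivation:
Step 1: fill(A) -> (A=3 B=0 C=0)
Step 2: fill(C) -> (A=3 B=0 C=9)
Step 3: pour(C -> B) -> (A=3 B=4 C=5)
Step 4: pour(B -> C) -> (A=3 B=0 C=9)
Step 5: empty(A) -> (A=0 B=0 C=9)
Step 6: pour(C -> B) -> (A=0 B=4 C=5)
Step 7: pour(B -> C) -> (A=0 B=0 C=9)
Step 8: pour(C -> A) -> (A=3 B=0 C=6)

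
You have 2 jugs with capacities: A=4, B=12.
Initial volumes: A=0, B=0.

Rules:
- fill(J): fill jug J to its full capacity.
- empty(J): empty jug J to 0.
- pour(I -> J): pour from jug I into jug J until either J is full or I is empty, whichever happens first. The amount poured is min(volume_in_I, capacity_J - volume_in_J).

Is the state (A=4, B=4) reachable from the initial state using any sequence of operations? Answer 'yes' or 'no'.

BFS from (A=0, B=0):
  1. fill(A) -> (A=4 B=0)
  2. pour(A -> B) -> (A=0 B=4)
  3. fill(A) -> (A=4 B=4)
Target reached → yes.

Answer: yes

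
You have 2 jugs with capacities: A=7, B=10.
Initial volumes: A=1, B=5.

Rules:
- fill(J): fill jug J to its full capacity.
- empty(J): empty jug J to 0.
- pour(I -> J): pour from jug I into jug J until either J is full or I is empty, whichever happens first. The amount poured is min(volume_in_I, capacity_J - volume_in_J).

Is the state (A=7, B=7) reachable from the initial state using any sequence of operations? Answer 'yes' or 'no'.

Answer: yes

Derivation:
BFS from (A=1, B=5):
  1. fill(A) -> (A=7 B=5)
  2. empty(B) -> (A=7 B=0)
  3. pour(A -> B) -> (A=0 B=7)
  4. fill(A) -> (A=7 B=7)
Target reached → yes.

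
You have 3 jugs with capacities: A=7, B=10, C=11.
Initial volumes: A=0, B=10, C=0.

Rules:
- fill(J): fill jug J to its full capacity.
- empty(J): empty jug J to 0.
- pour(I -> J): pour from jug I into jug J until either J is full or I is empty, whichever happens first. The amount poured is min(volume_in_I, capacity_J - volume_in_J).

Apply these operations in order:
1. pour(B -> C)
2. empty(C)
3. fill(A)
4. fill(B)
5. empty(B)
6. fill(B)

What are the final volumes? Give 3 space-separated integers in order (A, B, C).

Answer: 7 10 0

Derivation:
Step 1: pour(B -> C) -> (A=0 B=0 C=10)
Step 2: empty(C) -> (A=0 B=0 C=0)
Step 3: fill(A) -> (A=7 B=0 C=0)
Step 4: fill(B) -> (A=7 B=10 C=0)
Step 5: empty(B) -> (A=7 B=0 C=0)
Step 6: fill(B) -> (A=7 B=10 C=0)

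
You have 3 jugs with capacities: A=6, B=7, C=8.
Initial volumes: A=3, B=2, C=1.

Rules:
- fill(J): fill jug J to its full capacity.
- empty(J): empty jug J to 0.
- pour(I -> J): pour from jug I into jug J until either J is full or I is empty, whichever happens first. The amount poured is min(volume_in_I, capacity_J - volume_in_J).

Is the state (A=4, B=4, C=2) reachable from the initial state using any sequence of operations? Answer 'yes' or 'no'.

Answer: no

Derivation:
BFS explored all 295 reachable states.
Reachable set includes: (0,0,0), (0,0,1), (0,0,2), (0,0,3), (0,0,4), (0,0,5), (0,0,6), (0,0,7), (0,0,8), (0,1,0), (0,1,1), (0,1,2) ...
Target (A=4, B=4, C=2) not in reachable set → no.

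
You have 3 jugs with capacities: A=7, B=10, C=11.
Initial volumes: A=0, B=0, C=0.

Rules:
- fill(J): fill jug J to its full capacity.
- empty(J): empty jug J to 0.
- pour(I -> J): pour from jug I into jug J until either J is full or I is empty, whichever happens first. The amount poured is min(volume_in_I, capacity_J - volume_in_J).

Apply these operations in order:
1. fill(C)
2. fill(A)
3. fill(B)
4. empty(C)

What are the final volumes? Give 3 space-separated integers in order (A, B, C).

Answer: 7 10 0

Derivation:
Step 1: fill(C) -> (A=0 B=0 C=11)
Step 2: fill(A) -> (A=7 B=0 C=11)
Step 3: fill(B) -> (A=7 B=10 C=11)
Step 4: empty(C) -> (A=7 B=10 C=0)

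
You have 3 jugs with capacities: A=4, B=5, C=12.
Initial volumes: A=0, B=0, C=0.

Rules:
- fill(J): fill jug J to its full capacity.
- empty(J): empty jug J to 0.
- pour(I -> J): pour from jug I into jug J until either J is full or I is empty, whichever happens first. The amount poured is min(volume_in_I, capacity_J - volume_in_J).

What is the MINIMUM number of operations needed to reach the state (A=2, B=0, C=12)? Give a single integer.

Answer: 6

Derivation:
BFS from (A=0, B=0, C=0). One shortest path:
  1. fill(A) -> (A=4 B=0 C=0)
  2. fill(B) -> (A=4 B=5 C=0)
  3. pour(B -> C) -> (A=4 B=0 C=5)
  4. fill(B) -> (A=4 B=5 C=5)
  5. pour(B -> C) -> (A=4 B=0 C=10)
  6. pour(A -> C) -> (A=2 B=0 C=12)
Reached target in 6 moves.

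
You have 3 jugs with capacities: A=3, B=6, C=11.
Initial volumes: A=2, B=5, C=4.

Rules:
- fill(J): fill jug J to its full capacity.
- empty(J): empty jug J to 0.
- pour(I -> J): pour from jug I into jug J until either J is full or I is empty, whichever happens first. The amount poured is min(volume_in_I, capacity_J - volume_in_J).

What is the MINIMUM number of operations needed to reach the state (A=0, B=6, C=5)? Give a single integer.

Answer: 2

Derivation:
BFS from (A=2, B=5, C=4). One shortest path:
  1. pour(A -> B) -> (A=1 B=6 C=4)
  2. pour(A -> C) -> (A=0 B=6 C=5)
Reached target in 2 moves.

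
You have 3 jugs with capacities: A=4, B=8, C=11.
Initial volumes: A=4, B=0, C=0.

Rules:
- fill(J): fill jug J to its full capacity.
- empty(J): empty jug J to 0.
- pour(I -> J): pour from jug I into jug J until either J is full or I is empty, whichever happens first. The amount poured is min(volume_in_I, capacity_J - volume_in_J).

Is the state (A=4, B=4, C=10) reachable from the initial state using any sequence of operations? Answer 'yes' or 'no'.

BFS from (A=4, B=0, C=0):
  1. fill(C) -> (A=4 B=0 C=11)
  2. pour(C -> B) -> (A=4 B=8 C=3)
  3. empty(B) -> (A=4 B=0 C=3)
  4. pour(A -> B) -> (A=0 B=4 C=3)
  5. pour(C -> A) -> (A=3 B=4 C=0)
  6. fill(C) -> (A=3 B=4 C=11)
  7. pour(C -> A) -> (A=4 B=4 C=10)
Target reached → yes.

Answer: yes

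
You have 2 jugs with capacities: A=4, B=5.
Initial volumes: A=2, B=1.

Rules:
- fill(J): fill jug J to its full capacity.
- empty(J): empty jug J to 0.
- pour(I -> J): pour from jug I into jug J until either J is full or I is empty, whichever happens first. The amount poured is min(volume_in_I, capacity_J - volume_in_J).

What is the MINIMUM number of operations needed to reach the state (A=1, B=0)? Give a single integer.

BFS from (A=2, B=1). One shortest path:
  1. empty(A) -> (A=0 B=1)
  2. pour(B -> A) -> (A=1 B=0)
Reached target in 2 moves.

Answer: 2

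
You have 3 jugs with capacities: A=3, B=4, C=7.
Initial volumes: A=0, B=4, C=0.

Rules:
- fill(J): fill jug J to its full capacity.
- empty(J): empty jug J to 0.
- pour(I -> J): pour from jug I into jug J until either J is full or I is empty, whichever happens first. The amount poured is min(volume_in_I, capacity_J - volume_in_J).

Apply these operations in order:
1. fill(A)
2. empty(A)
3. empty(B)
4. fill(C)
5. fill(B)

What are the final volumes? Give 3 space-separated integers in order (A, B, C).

Answer: 0 4 7

Derivation:
Step 1: fill(A) -> (A=3 B=4 C=0)
Step 2: empty(A) -> (A=0 B=4 C=0)
Step 3: empty(B) -> (A=0 B=0 C=0)
Step 4: fill(C) -> (A=0 B=0 C=7)
Step 5: fill(B) -> (A=0 B=4 C=7)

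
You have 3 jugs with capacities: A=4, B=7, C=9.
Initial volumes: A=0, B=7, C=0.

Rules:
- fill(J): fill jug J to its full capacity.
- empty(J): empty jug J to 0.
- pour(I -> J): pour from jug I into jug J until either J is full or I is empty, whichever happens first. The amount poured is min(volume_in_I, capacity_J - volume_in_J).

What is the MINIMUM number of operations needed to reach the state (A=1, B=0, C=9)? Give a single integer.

Answer: 6

Derivation:
BFS from (A=0, B=7, C=0). One shortest path:
  1. pour(B -> A) -> (A=4 B=3 C=0)
  2. empty(A) -> (A=0 B=3 C=0)
  3. pour(B -> A) -> (A=3 B=0 C=0)
  4. fill(B) -> (A=3 B=7 C=0)
  5. pour(B -> C) -> (A=3 B=0 C=7)
  6. pour(A -> C) -> (A=1 B=0 C=9)
Reached target in 6 moves.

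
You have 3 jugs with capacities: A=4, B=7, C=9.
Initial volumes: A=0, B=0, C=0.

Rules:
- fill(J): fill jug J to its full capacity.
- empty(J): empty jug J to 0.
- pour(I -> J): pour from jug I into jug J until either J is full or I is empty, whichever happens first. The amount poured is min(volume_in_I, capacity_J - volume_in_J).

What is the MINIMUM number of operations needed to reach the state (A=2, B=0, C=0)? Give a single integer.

Answer: 4

Derivation:
BFS from (A=0, B=0, C=0). One shortest path:
  1. fill(C) -> (A=0 B=0 C=9)
  2. pour(C -> B) -> (A=0 B=7 C=2)
  3. empty(B) -> (A=0 B=0 C=2)
  4. pour(C -> A) -> (A=2 B=0 C=0)
Reached target in 4 moves.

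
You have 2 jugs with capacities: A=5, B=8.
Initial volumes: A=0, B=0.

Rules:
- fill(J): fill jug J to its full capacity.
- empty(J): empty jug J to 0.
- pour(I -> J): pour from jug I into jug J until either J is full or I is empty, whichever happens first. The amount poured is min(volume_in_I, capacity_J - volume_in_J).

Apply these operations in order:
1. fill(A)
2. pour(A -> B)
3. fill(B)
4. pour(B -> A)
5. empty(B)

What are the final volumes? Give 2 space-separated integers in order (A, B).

Answer: 5 0

Derivation:
Step 1: fill(A) -> (A=5 B=0)
Step 2: pour(A -> B) -> (A=0 B=5)
Step 3: fill(B) -> (A=0 B=8)
Step 4: pour(B -> A) -> (A=5 B=3)
Step 5: empty(B) -> (A=5 B=0)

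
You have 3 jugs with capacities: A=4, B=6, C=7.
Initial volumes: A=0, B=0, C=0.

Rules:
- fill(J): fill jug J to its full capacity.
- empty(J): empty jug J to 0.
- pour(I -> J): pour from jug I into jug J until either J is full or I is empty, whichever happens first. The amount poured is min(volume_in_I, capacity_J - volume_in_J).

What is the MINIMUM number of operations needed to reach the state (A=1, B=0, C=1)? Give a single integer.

BFS from (A=0, B=0, C=0). One shortest path:
  1. fill(A) -> (A=4 B=0 C=0)
  2. pour(A -> C) -> (A=0 B=0 C=4)
  3. fill(A) -> (A=4 B=0 C=4)
  4. pour(A -> C) -> (A=1 B=0 C=7)
  5. pour(C -> B) -> (A=1 B=6 C=1)
  6. empty(B) -> (A=1 B=0 C=1)
Reached target in 6 moves.

Answer: 6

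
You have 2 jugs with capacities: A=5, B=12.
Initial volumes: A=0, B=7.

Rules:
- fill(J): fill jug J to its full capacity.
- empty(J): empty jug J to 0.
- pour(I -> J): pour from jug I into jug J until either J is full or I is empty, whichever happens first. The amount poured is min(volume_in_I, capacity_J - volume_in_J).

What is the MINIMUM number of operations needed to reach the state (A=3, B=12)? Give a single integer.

BFS from (A=0, B=7). One shortest path:
  1. fill(A) -> (A=5 B=7)
  2. empty(B) -> (A=5 B=0)
  3. pour(A -> B) -> (A=0 B=5)
  4. fill(A) -> (A=5 B=5)
  5. pour(A -> B) -> (A=0 B=10)
  6. fill(A) -> (A=5 B=10)
  7. pour(A -> B) -> (A=3 B=12)
Reached target in 7 moves.

Answer: 7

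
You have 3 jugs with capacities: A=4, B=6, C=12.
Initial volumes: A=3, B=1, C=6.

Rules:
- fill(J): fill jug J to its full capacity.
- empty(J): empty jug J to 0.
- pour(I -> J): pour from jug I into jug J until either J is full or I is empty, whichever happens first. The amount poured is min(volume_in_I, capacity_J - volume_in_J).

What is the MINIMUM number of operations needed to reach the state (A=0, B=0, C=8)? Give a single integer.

Answer: 5

Derivation:
BFS from (A=3, B=1, C=6). One shortest path:
  1. empty(A) -> (A=0 B=1 C=6)
  2. fill(B) -> (A=0 B=6 C=6)
  3. pour(B -> A) -> (A=4 B=2 C=6)
  4. empty(A) -> (A=0 B=2 C=6)
  5. pour(B -> C) -> (A=0 B=0 C=8)
Reached target in 5 moves.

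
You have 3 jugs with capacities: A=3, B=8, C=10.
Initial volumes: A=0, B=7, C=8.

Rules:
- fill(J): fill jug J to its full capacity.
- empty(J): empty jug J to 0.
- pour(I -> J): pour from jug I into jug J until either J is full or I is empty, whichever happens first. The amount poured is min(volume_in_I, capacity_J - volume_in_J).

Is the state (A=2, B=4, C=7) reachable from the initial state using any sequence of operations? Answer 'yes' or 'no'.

Answer: no

Derivation:
BFS explored all 270 reachable states.
Reachable set includes: (0,0,0), (0,0,1), (0,0,2), (0,0,3), (0,0,4), (0,0,5), (0,0,6), (0,0,7), (0,0,8), (0,0,9), (0,0,10), (0,1,0) ...
Target (A=2, B=4, C=7) not in reachable set → no.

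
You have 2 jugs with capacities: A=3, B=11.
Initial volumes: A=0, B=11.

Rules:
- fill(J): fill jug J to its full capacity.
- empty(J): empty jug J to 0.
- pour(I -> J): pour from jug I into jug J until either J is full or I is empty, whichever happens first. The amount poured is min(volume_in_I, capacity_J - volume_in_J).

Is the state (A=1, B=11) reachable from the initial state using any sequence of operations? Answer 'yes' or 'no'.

Answer: yes

Derivation:
BFS from (A=0, B=11):
  1. fill(A) -> (A=3 B=11)
  2. empty(B) -> (A=3 B=0)
  3. pour(A -> B) -> (A=0 B=3)
  4. fill(A) -> (A=3 B=3)
  5. pour(A -> B) -> (A=0 B=6)
  6. fill(A) -> (A=3 B=6)
  7. pour(A -> B) -> (A=0 B=9)
  8. fill(A) -> (A=3 B=9)
  9. pour(A -> B) -> (A=1 B=11)
Target reached → yes.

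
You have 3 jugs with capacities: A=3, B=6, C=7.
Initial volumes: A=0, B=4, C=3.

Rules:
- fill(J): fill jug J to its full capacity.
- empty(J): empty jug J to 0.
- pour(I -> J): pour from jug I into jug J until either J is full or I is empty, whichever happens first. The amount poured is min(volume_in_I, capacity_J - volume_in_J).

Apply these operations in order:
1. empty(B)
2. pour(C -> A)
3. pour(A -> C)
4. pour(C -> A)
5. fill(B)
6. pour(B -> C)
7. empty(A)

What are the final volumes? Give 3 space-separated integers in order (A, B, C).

Answer: 0 0 6

Derivation:
Step 1: empty(B) -> (A=0 B=0 C=3)
Step 2: pour(C -> A) -> (A=3 B=0 C=0)
Step 3: pour(A -> C) -> (A=0 B=0 C=3)
Step 4: pour(C -> A) -> (A=3 B=0 C=0)
Step 5: fill(B) -> (A=3 B=6 C=0)
Step 6: pour(B -> C) -> (A=3 B=0 C=6)
Step 7: empty(A) -> (A=0 B=0 C=6)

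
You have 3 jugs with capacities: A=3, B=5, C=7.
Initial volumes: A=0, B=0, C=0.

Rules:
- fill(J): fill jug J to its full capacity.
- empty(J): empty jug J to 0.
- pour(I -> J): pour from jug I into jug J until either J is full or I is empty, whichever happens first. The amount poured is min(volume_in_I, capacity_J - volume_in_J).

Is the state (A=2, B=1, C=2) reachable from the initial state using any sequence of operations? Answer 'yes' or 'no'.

Answer: no

Derivation:
BFS explored all 144 reachable states.
Reachable set includes: (0,0,0), (0,0,1), (0,0,2), (0,0,3), (0,0,4), (0,0,5), (0,0,6), (0,0,7), (0,1,0), (0,1,1), (0,1,2), (0,1,3) ...
Target (A=2, B=1, C=2) not in reachable set → no.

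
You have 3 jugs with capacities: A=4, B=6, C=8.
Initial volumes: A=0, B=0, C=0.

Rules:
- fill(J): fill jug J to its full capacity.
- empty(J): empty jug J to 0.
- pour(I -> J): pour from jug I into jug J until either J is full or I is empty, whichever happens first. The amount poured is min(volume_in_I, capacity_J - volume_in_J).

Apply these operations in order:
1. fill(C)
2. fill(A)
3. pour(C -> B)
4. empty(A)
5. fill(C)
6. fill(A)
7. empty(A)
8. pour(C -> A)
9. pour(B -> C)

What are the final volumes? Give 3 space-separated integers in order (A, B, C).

Step 1: fill(C) -> (A=0 B=0 C=8)
Step 2: fill(A) -> (A=4 B=0 C=8)
Step 3: pour(C -> B) -> (A=4 B=6 C=2)
Step 4: empty(A) -> (A=0 B=6 C=2)
Step 5: fill(C) -> (A=0 B=6 C=8)
Step 6: fill(A) -> (A=4 B=6 C=8)
Step 7: empty(A) -> (A=0 B=6 C=8)
Step 8: pour(C -> A) -> (A=4 B=6 C=4)
Step 9: pour(B -> C) -> (A=4 B=2 C=8)

Answer: 4 2 8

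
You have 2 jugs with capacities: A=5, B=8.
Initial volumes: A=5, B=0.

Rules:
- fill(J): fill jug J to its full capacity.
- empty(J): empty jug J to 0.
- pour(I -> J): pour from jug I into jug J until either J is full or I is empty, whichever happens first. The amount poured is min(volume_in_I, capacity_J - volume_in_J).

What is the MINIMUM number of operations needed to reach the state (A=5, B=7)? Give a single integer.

BFS from (A=5, B=0). One shortest path:
  1. pour(A -> B) -> (A=0 B=5)
  2. fill(A) -> (A=5 B=5)
  3. pour(A -> B) -> (A=2 B=8)
  4. empty(B) -> (A=2 B=0)
  5. pour(A -> B) -> (A=0 B=2)
  6. fill(A) -> (A=5 B=2)
  7. pour(A -> B) -> (A=0 B=7)
  8. fill(A) -> (A=5 B=7)
Reached target in 8 moves.

Answer: 8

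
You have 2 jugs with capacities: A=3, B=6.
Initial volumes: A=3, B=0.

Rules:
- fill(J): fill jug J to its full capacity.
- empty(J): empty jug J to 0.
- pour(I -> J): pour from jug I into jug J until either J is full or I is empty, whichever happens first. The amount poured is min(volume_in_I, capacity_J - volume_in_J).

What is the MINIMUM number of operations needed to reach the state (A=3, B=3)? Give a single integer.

Answer: 2

Derivation:
BFS from (A=3, B=0). One shortest path:
  1. pour(A -> B) -> (A=0 B=3)
  2. fill(A) -> (A=3 B=3)
Reached target in 2 moves.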